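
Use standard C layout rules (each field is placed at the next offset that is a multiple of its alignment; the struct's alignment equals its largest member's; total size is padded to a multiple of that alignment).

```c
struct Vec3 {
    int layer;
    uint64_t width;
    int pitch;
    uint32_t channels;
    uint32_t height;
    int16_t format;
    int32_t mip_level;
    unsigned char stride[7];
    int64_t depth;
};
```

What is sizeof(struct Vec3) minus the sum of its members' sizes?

11

0..4  layer  (4B, 4-aligned)
4..8  -- padding (4B)
8..16  width  (8B, 8-aligned)
16..20  pitch  (4B, 4-aligned)
20..24  channels  (4B, 4-aligned)
24..28  height  (4B, 4-aligned)
28..30  format  (2B, 2-aligned)
30..32  -- padding (2B)
32..36  mip_level  (4B, 4-aligned)
36..43  stride  (7B, 1-aligned)
43..48  -- padding (5B)
48..56  depth  (8B, 8-aligned)
sizeof = 56, alignof = 8
data bytes 45, size 56 → padding 11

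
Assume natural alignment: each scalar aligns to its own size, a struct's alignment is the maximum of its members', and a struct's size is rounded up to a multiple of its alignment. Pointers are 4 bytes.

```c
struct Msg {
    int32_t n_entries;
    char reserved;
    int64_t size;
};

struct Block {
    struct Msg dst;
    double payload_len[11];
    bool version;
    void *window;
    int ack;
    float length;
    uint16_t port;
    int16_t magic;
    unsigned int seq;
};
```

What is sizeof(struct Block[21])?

Msg: @0: n_entries [4B, align 4] → 4; @4: reserved [1B, align 1] → 5; +3 pad (align 8); @8: size [8B, align 8] → 16; size 16, align 8
@0: dst [16B, align 8] → 16
@16: payload_len [88B, align 8] → 104
@104: version [1B, align 1] → 105
+3 pad (align 4)
@108: window [4B, align 4] → 112
@112: ack [4B, align 4] → 116
@116: length [4B, align 4] → 120
@120: port [2B, align 2] → 122
@122: magic [2B, align 2] → 124
@124: seq [4B, align 4] → 128
size 128, align 8
array of 21: 21 × 128 = 2688

2688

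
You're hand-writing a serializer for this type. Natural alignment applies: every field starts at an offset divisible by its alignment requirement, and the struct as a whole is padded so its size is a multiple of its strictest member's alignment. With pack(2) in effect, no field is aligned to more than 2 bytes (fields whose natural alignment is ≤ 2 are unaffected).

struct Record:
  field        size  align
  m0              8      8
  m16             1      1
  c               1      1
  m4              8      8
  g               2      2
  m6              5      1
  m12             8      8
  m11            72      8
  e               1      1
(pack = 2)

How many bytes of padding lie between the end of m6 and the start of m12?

m0 at 0 (size 8, align 2) → ends 8
m16 at 8 (size 1, align 1) → ends 9
c at 9 (size 1, align 1) → ends 10
m4 at 10 (size 8, align 2) → ends 18
g at 18 (size 2, align 2) → ends 20
m6 at 20 (size 5, align 1) → ends 25
pad 1 to align 2 for m12
m12 at 26 (size 8, align 2) → ends 34

1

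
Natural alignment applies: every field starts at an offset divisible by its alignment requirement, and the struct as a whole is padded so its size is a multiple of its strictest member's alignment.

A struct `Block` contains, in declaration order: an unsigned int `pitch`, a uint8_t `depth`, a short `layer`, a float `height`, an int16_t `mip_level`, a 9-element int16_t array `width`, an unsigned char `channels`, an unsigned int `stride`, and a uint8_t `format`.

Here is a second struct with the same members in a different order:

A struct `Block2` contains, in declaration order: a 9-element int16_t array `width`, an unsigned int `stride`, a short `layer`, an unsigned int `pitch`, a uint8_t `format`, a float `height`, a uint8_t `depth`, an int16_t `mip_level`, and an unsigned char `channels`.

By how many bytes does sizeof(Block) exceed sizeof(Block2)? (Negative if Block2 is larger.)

@0: pitch [4B, align 4] → 4
@4: depth [1B, align 1] → 5
+1 pad (align 2)
@6: layer [2B, align 2] → 8
@8: height [4B, align 4] → 12
@12: mip_level [2B, align 2] → 14
@14: width [18B, align 2] → 32
@32: channels [1B, align 1] → 33
+3 pad (align 4)
@36: stride [4B, align 4] → 40
@40: format [1B, align 1] → 41
+3 tail pad (align 4)
size 44, align 4
— Block2 —
@0: width [18B, align 2] → 18
+2 pad (align 4)
@20: stride [4B, align 4] → 24
@24: layer [2B, align 2] → 26
+2 pad (align 4)
@28: pitch [4B, align 4] → 32
@32: format [1B, align 1] → 33
+3 pad (align 4)
@36: height [4B, align 4] → 40
@40: depth [1B, align 1] → 41
+1 pad (align 2)
@42: mip_level [2B, align 2] → 44
@44: channels [1B, align 1] → 45
+3 tail pad (align 4)
size 48, align 4
44 − 48 = -4

-4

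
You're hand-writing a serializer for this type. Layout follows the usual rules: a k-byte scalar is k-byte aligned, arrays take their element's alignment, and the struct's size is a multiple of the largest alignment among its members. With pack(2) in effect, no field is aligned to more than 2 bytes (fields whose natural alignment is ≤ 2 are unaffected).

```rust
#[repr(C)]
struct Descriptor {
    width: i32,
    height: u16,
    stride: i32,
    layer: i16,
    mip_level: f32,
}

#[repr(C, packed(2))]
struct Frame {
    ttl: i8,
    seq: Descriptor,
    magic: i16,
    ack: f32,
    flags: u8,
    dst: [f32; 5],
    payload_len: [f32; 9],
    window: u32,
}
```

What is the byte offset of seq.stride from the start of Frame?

Descriptor: @0: width [4B, align 4] → 4; @4: height [2B, align 2] → 6; +2 pad (align 4); @8: stride [4B, align 4] → 12; @12: layer [2B, align 2] → 14; +2 pad (align 4); @16: mip_level [4B, align 4] → 20; size 20, align 4
@0: ttl [1B, align 1] → 1
+1 pad (align 2)
@2: seq [20B, align 2] → 22
within Descriptor: stride at 8
2 + 8 = 10

10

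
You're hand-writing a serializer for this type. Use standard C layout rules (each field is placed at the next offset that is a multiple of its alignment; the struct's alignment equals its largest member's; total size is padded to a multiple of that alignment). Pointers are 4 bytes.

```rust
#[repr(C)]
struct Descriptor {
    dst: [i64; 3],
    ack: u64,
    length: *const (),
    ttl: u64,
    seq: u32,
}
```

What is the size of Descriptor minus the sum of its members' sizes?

0..24  dst  (24B, 8-aligned)
24..32  ack  (8B, 8-aligned)
32..36  length  (4B, 4-aligned)
36..40  -- padding (4B)
40..48  ttl  (8B, 8-aligned)
48..52  seq  (4B, 4-aligned)
52..56  -- tail padding (4B)
sizeof = 56, alignof = 8
data bytes 48, size 56 → padding 8

8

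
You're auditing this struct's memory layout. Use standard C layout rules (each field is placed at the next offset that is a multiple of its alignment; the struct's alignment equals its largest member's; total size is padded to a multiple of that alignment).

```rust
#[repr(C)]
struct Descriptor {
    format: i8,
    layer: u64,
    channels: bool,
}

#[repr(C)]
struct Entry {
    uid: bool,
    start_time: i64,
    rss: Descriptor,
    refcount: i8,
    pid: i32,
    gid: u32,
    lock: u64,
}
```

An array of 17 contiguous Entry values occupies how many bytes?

Descriptor: @0: format [1B, align 1] → 1; +7 pad (align 8); @8: layer [8B, align 8] → 16; @16: channels [1B, align 1] → 17; +7 tail pad (align 8); size 24, align 8
@0: uid [1B, align 1] → 1
+7 pad (align 8)
@8: start_time [8B, align 8] → 16
@16: rss [24B, align 8] → 40
@40: refcount [1B, align 1] → 41
+3 pad (align 4)
@44: pid [4B, align 4] → 48
@48: gid [4B, align 4] → 52
+4 pad (align 8)
@56: lock [8B, align 8] → 64
size 64, align 8
array of 17: 17 × 64 = 1088

1088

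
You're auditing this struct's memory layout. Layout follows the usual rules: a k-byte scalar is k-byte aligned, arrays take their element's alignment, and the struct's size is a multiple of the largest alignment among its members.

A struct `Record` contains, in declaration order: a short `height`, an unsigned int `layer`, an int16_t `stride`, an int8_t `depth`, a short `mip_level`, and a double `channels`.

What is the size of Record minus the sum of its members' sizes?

@0: height [2B, align 2] → 2
+2 pad (align 4)
@4: layer [4B, align 4] → 8
@8: stride [2B, align 2] → 10
@10: depth [1B, align 1] → 11
+1 pad (align 2)
@12: mip_level [2B, align 2] → 14
+2 pad (align 8)
@16: channels [8B, align 8] → 24
size 24, align 8
data bytes 19, size 24 → padding 5

5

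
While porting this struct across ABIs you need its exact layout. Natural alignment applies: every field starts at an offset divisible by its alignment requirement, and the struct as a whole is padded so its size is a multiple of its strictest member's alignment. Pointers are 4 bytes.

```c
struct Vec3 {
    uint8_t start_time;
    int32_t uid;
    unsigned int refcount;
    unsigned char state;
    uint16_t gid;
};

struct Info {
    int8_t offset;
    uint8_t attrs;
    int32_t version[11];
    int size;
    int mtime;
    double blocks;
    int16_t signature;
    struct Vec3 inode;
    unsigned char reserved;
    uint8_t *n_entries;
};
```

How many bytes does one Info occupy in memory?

Vec3: 0..1  start_time  (1B, 1-aligned); 1..4  -- padding (3B); 4..8  uid  (4B, 4-aligned); 8..12  refcount  (4B, 4-aligned); 12..13  state  (1B, 1-aligned); 13..14  -- padding (1B); 14..16  gid  (2B, 2-aligned); sizeof = 16, alignof = 4
0..1  offset  (1B, 1-aligned)
1..2  attrs  (1B, 1-aligned)
2..4  -- padding (2B)
4..48  version  (44B, 4-aligned)
48..52  size  (4B, 4-aligned)
52..56  mtime  (4B, 4-aligned)
56..64  blocks  (8B, 8-aligned)
64..66  signature  (2B, 2-aligned)
66..68  -- padding (2B)
68..84  inode  (16B, 4-aligned)
84..85  reserved  (1B, 1-aligned)
85..88  -- padding (3B)
88..92  n_entries  (4B, 4-aligned)
92..96  -- tail padding (4B)
sizeof = 96, alignof = 8

96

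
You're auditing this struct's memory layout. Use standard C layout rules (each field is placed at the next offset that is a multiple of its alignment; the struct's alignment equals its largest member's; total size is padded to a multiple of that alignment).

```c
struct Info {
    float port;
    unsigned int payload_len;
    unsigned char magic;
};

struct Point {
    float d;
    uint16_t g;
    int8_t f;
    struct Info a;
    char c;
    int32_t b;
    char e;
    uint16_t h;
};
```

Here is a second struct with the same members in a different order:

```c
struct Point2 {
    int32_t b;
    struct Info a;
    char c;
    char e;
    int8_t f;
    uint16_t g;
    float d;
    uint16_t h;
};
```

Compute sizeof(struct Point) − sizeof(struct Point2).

0

Info: port at 0 (size 4, align 4) → ends 4; payload_len at 4 (size 4, align 4) → ends 8; magic at 8 (size 1, align 1) → ends 9; tail pad 3 to reach multiple of 4; total 12 bytes, alignment 4
d at 0 (size 4, align 4) → ends 4
g at 4 (size 2, align 2) → ends 6
f at 6 (size 1, align 1) → ends 7
pad 1 to align 4 for a
a at 8 (size 12, align 4) → ends 20
c at 20 (size 1, align 1) → ends 21
pad 3 to align 4 for b
b at 24 (size 4, align 4) → ends 28
e at 28 (size 1, align 1) → ends 29
pad 1 to align 2 for h
h at 30 (size 2, align 2) → ends 32
total 32 bytes, alignment 4
— Point2 —
b at 0 (size 4, align 4) → ends 4
a at 4 (size 12, align 4) → ends 16
c at 16 (size 1, align 1) → ends 17
e at 17 (size 1, align 1) → ends 18
f at 18 (size 1, align 1) → ends 19
pad 1 to align 2 for g
g at 20 (size 2, align 2) → ends 22
pad 2 to align 4 for d
d at 24 (size 4, align 4) → ends 28
h at 28 (size 2, align 2) → ends 30
tail pad 2 to reach multiple of 4
total 32 bytes, alignment 4
32 − 32 = 0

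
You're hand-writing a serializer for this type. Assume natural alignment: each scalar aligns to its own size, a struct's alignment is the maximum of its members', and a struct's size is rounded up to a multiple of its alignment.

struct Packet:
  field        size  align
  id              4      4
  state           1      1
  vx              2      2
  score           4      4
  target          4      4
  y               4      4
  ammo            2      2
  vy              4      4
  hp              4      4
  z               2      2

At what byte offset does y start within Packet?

16

id at 0 (size 4, align 4) → ends 4
state at 4 (size 1, align 1) → ends 5
pad 1 to align 2 for vx
vx at 6 (size 2, align 2) → ends 8
score at 8 (size 4, align 4) → ends 12
target at 12 (size 4, align 4) → ends 16
y at 16 (size 4, align 4) → ends 20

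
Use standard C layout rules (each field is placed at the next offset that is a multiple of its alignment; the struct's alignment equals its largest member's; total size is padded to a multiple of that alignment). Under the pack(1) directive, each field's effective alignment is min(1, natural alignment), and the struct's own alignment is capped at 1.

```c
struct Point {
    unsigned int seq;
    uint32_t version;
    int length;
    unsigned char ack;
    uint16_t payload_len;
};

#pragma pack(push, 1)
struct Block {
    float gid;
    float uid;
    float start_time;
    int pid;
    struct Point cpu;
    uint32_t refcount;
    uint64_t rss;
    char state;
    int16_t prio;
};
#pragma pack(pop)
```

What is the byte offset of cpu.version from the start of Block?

Point: 0..4  seq  (4B, 4-aligned); 4..8  version  (4B, 4-aligned); 8..12  length  (4B, 4-aligned); 12..13  ack  (1B, 1-aligned); 13..14  -- padding (1B); 14..16  payload_len  (2B, 2-aligned); sizeof = 16, alignof = 4
0..4  gid  (4B, 1-aligned)
4..8  uid  (4B, 1-aligned)
8..12  start_time  (4B, 1-aligned)
12..16  pid  (4B, 1-aligned)
16..32  cpu  (16B, 1-aligned)
within Point: version at 4
16 + 4 = 20

20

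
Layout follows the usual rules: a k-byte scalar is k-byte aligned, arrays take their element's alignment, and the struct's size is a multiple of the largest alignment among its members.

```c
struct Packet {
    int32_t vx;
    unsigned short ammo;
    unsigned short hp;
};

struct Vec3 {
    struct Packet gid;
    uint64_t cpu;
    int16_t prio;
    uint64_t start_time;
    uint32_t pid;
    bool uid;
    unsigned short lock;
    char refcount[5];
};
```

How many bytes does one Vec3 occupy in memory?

Packet: 0..4  vx  (4B, 4-aligned); 4..6  ammo  (2B, 2-aligned); 6..8  hp  (2B, 2-aligned); sizeof = 8, alignof = 4
0..8  gid  (8B, 4-aligned)
8..16  cpu  (8B, 8-aligned)
16..18  prio  (2B, 2-aligned)
18..24  -- padding (6B)
24..32  start_time  (8B, 8-aligned)
32..36  pid  (4B, 4-aligned)
36..37  uid  (1B, 1-aligned)
37..38  -- padding (1B)
38..40  lock  (2B, 2-aligned)
40..45  refcount  (5B, 1-aligned)
45..48  -- tail padding (3B)
sizeof = 48, alignof = 8

48 bytes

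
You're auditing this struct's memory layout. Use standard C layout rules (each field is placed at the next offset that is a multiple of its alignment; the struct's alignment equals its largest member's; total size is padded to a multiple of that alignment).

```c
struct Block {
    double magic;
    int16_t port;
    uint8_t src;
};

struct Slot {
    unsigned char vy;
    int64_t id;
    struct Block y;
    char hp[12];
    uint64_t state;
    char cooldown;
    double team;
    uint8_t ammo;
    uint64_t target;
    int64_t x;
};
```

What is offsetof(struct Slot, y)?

Block: magic at 0 (size 8, align 8) → ends 8; port at 8 (size 2, align 2) → ends 10; src at 10 (size 1, align 1) → ends 11; tail pad 5 to reach multiple of 8; total 16 bytes, alignment 8
vy at 0 (size 1, align 1) → ends 1
pad 7 to align 8 for id
id at 8 (size 8, align 8) → ends 16
y at 16 (size 16, align 8) → ends 32

16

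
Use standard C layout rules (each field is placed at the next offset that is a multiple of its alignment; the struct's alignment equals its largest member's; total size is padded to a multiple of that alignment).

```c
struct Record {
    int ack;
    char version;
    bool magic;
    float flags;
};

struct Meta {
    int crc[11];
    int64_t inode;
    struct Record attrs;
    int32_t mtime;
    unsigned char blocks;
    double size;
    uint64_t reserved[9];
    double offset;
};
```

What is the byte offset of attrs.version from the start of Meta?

Record: 0..4  ack  (4B, 4-aligned); 4..5  version  (1B, 1-aligned); 5..6  magic  (1B, 1-aligned); 6..8  -- padding (2B); 8..12  flags  (4B, 4-aligned); sizeof = 12, alignof = 4
0..44  crc  (44B, 4-aligned)
44..48  -- padding (4B)
48..56  inode  (8B, 8-aligned)
56..68  attrs  (12B, 4-aligned)
within Record: version at 4
56 + 4 = 60

60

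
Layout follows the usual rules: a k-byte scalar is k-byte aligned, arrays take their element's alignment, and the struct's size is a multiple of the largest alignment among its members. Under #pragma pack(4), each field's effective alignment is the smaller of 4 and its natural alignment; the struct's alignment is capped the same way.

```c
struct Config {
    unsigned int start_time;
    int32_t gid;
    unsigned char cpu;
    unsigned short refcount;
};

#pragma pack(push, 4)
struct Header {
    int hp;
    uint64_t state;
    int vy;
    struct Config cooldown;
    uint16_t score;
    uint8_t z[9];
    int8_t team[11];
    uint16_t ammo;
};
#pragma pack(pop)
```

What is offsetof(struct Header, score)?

Config: start_time at 0 (size 4, align 4) → ends 4; gid at 4 (size 4, align 4) → ends 8; cpu at 8 (size 1, align 1) → ends 9; pad 1 to align 2 for refcount; refcount at 10 (size 2, align 2) → ends 12; total 12 bytes, alignment 4
hp at 0 (size 4, align 4) → ends 4
state at 4 (size 8, align 4) → ends 12
vy at 12 (size 4, align 4) → ends 16
cooldown at 16 (size 12, align 4) → ends 28
score at 28 (size 2, align 2) → ends 30

28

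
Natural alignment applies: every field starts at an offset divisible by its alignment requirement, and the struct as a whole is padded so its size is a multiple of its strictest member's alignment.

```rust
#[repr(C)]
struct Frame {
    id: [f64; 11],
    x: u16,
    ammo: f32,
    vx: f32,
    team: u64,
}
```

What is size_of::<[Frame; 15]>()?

0..88  id  (88B, 8-aligned)
88..90  x  (2B, 2-aligned)
90..92  -- padding (2B)
92..96  ammo  (4B, 4-aligned)
96..100  vx  (4B, 4-aligned)
100..104  -- padding (4B)
104..112  team  (8B, 8-aligned)
sizeof = 112, alignof = 8
array of 15: 15 × 112 = 1680

1680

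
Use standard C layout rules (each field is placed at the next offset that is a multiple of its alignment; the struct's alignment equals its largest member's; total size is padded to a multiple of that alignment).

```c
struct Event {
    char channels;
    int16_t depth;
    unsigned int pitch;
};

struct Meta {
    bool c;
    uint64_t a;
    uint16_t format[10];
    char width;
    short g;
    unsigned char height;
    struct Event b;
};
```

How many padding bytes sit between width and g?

Event: channels at 0 (size 1, align 1) → ends 1; pad 1 to align 2 for depth; depth at 2 (size 2, align 2) → ends 4; pitch at 4 (size 4, align 4) → ends 8; total 8 bytes, alignment 4
c at 0 (size 1, align 1) → ends 1
pad 7 to align 8 for a
a at 8 (size 8, align 8) → ends 16
format at 16 (size 20, align 2) → ends 36
width at 36 (size 1, align 1) → ends 37
pad 1 to align 2 for g
g at 38 (size 2, align 2) → ends 40

1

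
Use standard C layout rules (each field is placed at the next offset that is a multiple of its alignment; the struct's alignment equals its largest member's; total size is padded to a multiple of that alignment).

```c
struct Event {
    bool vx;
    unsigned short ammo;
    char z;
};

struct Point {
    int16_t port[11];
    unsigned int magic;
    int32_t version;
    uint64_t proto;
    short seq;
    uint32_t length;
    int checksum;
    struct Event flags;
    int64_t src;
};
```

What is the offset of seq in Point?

40

Event: 0..1  vx  (1B, 1-aligned); 1..2  -- padding (1B); 2..4  ammo  (2B, 2-aligned); 4..5  z  (1B, 1-aligned); 5..6  -- tail padding (1B); sizeof = 6, alignof = 2
0..22  port  (22B, 2-aligned)
22..24  -- padding (2B)
24..28  magic  (4B, 4-aligned)
28..32  version  (4B, 4-aligned)
32..40  proto  (8B, 8-aligned)
40..42  seq  (2B, 2-aligned)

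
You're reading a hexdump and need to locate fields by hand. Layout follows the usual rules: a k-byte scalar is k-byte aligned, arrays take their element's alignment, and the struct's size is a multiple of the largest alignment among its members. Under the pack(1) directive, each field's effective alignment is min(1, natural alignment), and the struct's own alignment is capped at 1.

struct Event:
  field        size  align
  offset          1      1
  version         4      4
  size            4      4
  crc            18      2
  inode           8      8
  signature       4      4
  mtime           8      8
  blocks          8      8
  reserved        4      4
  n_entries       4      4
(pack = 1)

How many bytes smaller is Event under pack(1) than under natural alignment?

9

natural layout:
  0..1  offset  (1B, 1-aligned)
  1..4  -- padding (3B)
  4..8  version  (4B, 4-aligned)
  8..12  size  (4B, 4-aligned)
  12..30  crc  (18B, 2-aligned)
  30..32  -- padding (2B)
  32..40  inode  (8B, 8-aligned)
  40..44  signature  (4B, 4-aligned)
  44..48  -- padding (4B)
  48..56  mtime  (8B, 8-aligned)
  56..64  blocks  (8B, 8-aligned)
  64..68  reserved  (4B, 4-aligned)
  68..72  n_entries  (4B, 4-aligned)
  sizeof = 72, alignof = 8
packed(1) layout:
  0..1  offset  (1B, 1-aligned)
  1..5  version  (4B, 1-aligned)
  5..9  size  (4B, 1-aligned)
  9..27  crc  (18B, 1-aligned)
  27..35  inode  (8B, 1-aligned)
  35..39  signature  (4B, 1-aligned)
  39..47  mtime  (8B, 1-aligned)
  47..55  blocks  (8B, 1-aligned)
  55..59  reserved  (4B, 1-aligned)
  59..63  n_entries  (4B, 1-aligned)
  sizeof = 63, alignof = 1
72 − 63 = 9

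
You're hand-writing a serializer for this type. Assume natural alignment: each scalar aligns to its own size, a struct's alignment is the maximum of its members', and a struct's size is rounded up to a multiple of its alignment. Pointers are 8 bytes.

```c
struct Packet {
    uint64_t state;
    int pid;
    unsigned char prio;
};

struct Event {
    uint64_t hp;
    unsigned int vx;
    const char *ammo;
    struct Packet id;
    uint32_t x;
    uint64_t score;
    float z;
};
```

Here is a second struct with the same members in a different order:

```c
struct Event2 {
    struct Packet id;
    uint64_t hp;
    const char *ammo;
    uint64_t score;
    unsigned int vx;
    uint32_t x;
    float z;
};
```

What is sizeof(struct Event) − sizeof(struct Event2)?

8

Packet: state at 0 (size 8, align 8) → ends 8; pid at 8 (size 4, align 4) → ends 12; prio at 12 (size 1, align 1) → ends 13; tail pad 3 to reach multiple of 8; total 16 bytes, alignment 8
hp at 0 (size 8, align 8) → ends 8
vx at 8 (size 4, align 4) → ends 12
pad 4 to align 8 for ammo
ammo at 16 (size 8, align 8) → ends 24
id at 24 (size 16, align 8) → ends 40
x at 40 (size 4, align 4) → ends 44
pad 4 to align 8 for score
score at 48 (size 8, align 8) → ends 56
z at 56 (size 4, align 4) → ends 60
tail pad 4 to reach multiple of 8
total 64 bytes, alignment 8
— Event2 —
id at 0 (size 16, align 8) → ends 16
hp at 16 (size 8, align 8) → ends 24
ammo at 24 (size 8, align 8) → ends 32
score at 32 (size 8, align 8) → ends 40
vx at 40 (size 4, align 4) → ends 44
x at 44 (size 4, align 4) → ends 48
z at 48 (size 4, align 4) → ends 52
tail pad 4 to reach multiple of 8
total 56 bytes, alignment 8
64 − 56 = 8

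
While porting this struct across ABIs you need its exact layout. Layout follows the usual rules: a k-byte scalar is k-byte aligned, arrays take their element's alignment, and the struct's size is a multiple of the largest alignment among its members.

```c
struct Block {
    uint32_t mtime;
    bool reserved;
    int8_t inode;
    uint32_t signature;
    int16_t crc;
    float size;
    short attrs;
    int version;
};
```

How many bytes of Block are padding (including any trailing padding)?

6

@0: mtime [4B, align 4] → 4
@4: reserved [1B, align 1] → 5
@5: inode [1B, align 1] → 6
+2 pad (align 4)
@8: signature [4B, align 4] → 12
@12: crc [2B, align 2] → 14
+2 pad (align 4)
@16: size [4B, align 4] → 20
@20: attrs [2B, align 2] → 22
+2 pad (align 4)
@24: version [4B, align 4] → 28
size 28, align 4
data bytes 22, size 28 → padding 6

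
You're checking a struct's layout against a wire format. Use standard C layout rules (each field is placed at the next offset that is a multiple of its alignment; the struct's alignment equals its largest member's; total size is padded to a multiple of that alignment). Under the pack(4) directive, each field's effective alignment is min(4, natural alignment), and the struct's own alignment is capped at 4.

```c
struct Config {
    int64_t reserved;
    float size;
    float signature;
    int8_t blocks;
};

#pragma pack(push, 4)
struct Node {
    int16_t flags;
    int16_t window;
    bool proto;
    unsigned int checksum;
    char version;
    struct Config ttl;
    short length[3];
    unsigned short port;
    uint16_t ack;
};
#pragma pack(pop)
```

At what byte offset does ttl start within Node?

Config: reserved at 0 (size 8, align 8) → ends 8; size at 8 (size 4, align 4) → ends 12; signature at 12 (size 4, align 4) → ends 16; blocks at 16 (size 1, align 1) → ends 17; tail pad 7 to reach multiple of 8; total 24 bytes, alignment 8
flags at 0 (size 2, align 2) → ends 2
window at 2 (size 2, align 2) → ends 4
proto at 4 (size 1, align 1) → ends 5
pad 3 to align 4 for checksum
checksum at 8 (size 4, align 4) → ends 12
version at 12 (size 1, align 1) → ends 13
pad 3 to align 4 for ttl
ttl at 16 (size 24, align 4) → ends 40

16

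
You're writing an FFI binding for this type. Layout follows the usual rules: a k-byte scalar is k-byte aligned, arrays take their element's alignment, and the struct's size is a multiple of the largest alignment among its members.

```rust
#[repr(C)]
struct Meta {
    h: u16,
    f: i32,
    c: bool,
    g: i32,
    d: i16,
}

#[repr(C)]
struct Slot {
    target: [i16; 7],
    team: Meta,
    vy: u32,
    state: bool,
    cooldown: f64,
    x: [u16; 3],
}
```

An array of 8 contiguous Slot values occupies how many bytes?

512

Meta: h at 0 (size 2, align 2) → ends 2; pad 2 to align 4 for f; f at 4 (size 4, align 4) → ends 8; c at 8 (size 1, align 1) → ends 9; pad 3 to align 4 for g; g at 12 (size 4, align 4) → ends 16; d at 16 (size 2, align 2) → ends 18; tail pad 2 to reach multiple of 4; total 20 bytes, alignment 4
target at 0 (size 14, align 2) → ends 14
pad 2 to align 4 for team
team at 16 (size 20, align 4) → ends 36
vy at 36 (size 4, align 4) → ends 40
state at 40 (size 1, align 1) → ends 41
pad 7 to align 8 for cooldown
cooldown at 48 (size 8, align 8) → ends 56
x at 56 (size 6, align 2) → ends 62
tail pad 2 to reach multiple of 8
total 64 bytes, alignment 8
array of 8: 8 × 64 = 512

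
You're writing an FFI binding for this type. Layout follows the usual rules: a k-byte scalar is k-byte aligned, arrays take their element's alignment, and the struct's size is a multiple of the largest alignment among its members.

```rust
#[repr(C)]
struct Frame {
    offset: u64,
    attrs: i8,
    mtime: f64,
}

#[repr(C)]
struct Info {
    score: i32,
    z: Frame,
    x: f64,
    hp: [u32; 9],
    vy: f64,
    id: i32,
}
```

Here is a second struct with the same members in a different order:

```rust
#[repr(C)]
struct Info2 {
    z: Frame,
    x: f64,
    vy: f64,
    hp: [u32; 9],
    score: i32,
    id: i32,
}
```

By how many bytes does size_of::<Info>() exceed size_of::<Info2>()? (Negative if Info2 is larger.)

8

Frame: offset at 0 (size 8, align 8) → ends 8; attrs at 8 (size 1, align 1) → ends 9; pad 7 to align 8 for mtime; mtime at 16 (size 8, align 8) → ends 24; total 24 bytes, alignment 8
score at 0 (size 4, align 4) → ends 4
pad 4 to align 8 for z
z at 8 (size 24, align 8) → ends 32
x at 32 (size 8, align 8) → ends 40
hp at 40 (size 36, align 4) → ends 76
pad 4 to align 8 for vy
vy at 80 (size 8, align 8) → ends 88
id at 88 (size 4, align 4) → ends 92
tail pad 4 to reach multiple of 8
total 96 bytes, alignment 8
— Info2 —
z at 0 (size 24, align 8) → ends 24
x at 24 (size 8, align 8) → ends 32
vy at 32 (size 8, align 8) → ends 40
hp at 40 (size 36, align 4) → ends 76
score at 76 (size 4, align 4) → ends 80
id at 80 (size 4, align 4) → ends 84
tail pad 4 to reach multiple of 8
total 88 bytes, alignment 8
96 − 88 = 8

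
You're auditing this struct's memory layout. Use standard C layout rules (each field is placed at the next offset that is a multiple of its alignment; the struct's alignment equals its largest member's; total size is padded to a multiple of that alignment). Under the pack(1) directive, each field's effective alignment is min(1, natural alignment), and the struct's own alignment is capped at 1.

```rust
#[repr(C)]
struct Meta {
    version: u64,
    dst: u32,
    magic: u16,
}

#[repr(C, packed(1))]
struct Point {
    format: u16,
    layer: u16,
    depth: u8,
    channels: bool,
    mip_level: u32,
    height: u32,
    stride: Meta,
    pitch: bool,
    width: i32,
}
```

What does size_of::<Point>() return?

35

Meta: 0..8  version  (8B, 8-aligned); 8..12  dst  (4B, 4-aligned); 12..14  magic  (2B, 2-aligned); 14..16  -- tail padding (2B); sizeof = 16, alignof = 8
0..2  format  (2B, 1-aligned)
2..4  layer  (2B, 1-aligned)
4..5  depth  (1B, 1-aligned)
5..6  channels  (1B, 1-aligned)
6..10  mip_level  (4B, 1-aligned)
10..14  height  (4B, 1-aligned)
14..30  stride  (16B, 1-aligned)
30..31  pitch  (1B, 1-aligned)
31..35  width  (4B, 1-aligned)
sizeof = 35, alignof = 1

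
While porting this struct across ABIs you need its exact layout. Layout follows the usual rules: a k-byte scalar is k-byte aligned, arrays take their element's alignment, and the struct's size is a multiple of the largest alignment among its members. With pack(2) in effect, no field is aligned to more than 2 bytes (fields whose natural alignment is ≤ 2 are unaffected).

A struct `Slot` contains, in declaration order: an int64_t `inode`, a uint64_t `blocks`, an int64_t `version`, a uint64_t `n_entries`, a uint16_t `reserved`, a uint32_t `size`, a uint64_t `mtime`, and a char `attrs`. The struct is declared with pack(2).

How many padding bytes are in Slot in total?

1

inode at 0 (size 8, align 2) → ends 8
blocks at 8 (size 8, align 2) → ends 16
version at 16 (size 8, align 2) → ends 24
n_entries at 24 (size 8, align 2) → ends 32
reserved at 32 (size 2, align 2) → ends 34
size at 34 (size 4, align 2) → ends 38
mtime at 38 (size 8, align 2) → ends 46
attrs at 46 (size 1, align 1) → ends 47
tail pad 1 to reach multiple of 2
total 48 bytes, alignment 2
data bytes 47, size 48 → padding 1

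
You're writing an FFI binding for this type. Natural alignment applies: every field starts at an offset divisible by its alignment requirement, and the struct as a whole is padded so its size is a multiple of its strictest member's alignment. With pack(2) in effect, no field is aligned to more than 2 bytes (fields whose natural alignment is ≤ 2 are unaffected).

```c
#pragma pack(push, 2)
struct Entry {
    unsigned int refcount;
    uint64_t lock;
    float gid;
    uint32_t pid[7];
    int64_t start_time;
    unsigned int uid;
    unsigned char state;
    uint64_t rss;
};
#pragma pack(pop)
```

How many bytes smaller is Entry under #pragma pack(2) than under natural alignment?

natural layout:
  refcount at 0 (size 4, align 4) → ends 4
  pad 4 to align 8 for lock
  lock at 8 (size 8, align 8) → ends 16
  gid at 16 (size 4, align 4) → ends 20
  pid at 20 (size 28, align 4) → ends 48
  start_time at 48 (size 8, align 8) → ends 56
  uid at 56 (size 4, align 4) → ends 60
  state at 60 (size 1, align 1) → ends 61
  pad 3 to align 8 for rss
  rss at 64 (size 8, align 8) → ends 72
  total 72 bytes, alignment 8
packed(2) layout:
  refcount at 0 (size 4, align 2) → ends 4
  lock at 4 (size 8, align 2) → ends 12
  gid at 12 (size 4, align 2) → ends 16
  pid at 16 (size 28, align 2) → ends 44
  start_time at 44 (size 8, align 2) → ends 52
  uid at 52 (size 4, align 2) → ends 56
  state at 56 (size 1, align 1) → ends 57
  pad 1 to align 2 for rss
  rss at 58 (size 8, align 2) → ends 66
  total 66 bytes, alignment 2
72 − 66 = 6

6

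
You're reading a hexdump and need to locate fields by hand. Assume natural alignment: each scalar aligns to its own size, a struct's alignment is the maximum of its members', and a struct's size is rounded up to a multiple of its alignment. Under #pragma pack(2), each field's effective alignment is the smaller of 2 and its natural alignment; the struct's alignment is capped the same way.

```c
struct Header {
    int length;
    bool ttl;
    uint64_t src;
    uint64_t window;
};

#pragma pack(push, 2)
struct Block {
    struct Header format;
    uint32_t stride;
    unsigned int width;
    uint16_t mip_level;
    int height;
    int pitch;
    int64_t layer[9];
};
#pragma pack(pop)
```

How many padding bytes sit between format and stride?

Header: 0..4  length  (4B, 4-aligned); 4..5  ttl  (1B, 1-aligned); 5..8  -- padding (3B); 8..16  src  (8B, 8-aligned); 16..24  window  (8B, 8-aligned); sizeof = 24, alignof = 8
0..24  format  (24B, 2-aligned)
24..28  stride  (4B, 2-aligned)

0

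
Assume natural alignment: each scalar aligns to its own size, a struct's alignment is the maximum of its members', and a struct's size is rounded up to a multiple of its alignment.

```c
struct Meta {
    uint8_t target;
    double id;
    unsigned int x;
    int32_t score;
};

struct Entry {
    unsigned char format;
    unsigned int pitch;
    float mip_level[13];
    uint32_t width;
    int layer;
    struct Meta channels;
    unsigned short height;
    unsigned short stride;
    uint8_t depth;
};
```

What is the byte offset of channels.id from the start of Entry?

Meta: 0..1  target  (1B, 1-aligned); 1..8  -- padding (7B); 8..16  id  (8B, 8-aligned); 16..20  x  (4B, 4-aligned); 20..24  score  (4B, 4-aligned); sizeof = 24, alignof = 8
0..1  format  (1B, 1-aligned)
1..4  -- padding (3B)
4..8  pitch  (4B, 4-aligned)
8..60  mip_level  (52B, 4-aligned)
60..64  width  (4B, 4-aligned)
64..68  layer  (4B, 4-aligned)
68..72  -- padding (4B)
72..96  channels  (24B, 8-aligned)
within Meta: id at 8
72 + 8 = 80

80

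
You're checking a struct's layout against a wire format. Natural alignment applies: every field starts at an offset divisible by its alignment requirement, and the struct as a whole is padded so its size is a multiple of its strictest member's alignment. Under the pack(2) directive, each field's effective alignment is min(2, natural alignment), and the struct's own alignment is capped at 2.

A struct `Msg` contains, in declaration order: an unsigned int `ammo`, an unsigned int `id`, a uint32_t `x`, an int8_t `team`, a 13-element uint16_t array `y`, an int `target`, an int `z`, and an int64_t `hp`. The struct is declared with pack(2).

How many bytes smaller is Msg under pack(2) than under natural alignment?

natural layout:
  0..4  ammo  (4B, 4-aligned)
  4..8  id  (4B, 4-aligned)
  8..12  x  (4B, 4-aligned)
  12..13  team  (1B, 1-aligned)
  13..14  -- padding (1B)
  14..40  y  (26B, 2-aligned)
  40..44  target  (4B, 4-aligned)
  44..48  z  (4B, 4-aligned)
  48..56  hp  (8B, 8-aligned)
  sizeof = 56, alignof = 8
packed(2) layout:
  0..4  ammo  (4B, 2-aligned)
  4..8  id  (4B, 2-aligned)
  8..12  x  (4B, 2-aligned)
  12..13  team  (1B, 1-aligned)
  13..14  -- padding (1B)
  14..40  y  (26B, 2-aligned)
  40..44  target  (4B, 2-aligned)
  44..48  z  (4B, 2-aligned)
  48..56  hp  (8B, 2-aligned)
  sizeof = 56, alignof = 2
56 − 56 = 0

0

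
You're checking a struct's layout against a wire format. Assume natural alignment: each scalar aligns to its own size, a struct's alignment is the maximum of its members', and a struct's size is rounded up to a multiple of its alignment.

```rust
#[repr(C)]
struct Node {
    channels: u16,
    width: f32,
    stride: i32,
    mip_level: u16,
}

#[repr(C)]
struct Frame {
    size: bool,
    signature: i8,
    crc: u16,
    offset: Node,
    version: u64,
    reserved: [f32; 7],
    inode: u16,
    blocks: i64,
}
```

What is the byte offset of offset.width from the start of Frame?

8

Node: 0..2  channels  (2B, 2-aligned); 2..4  -- padding (2B); 4..8  width  (4B, 4-aligned); 8..12  stride  (4B, 4-aligned); 12..14  mip_level  (2B, 2-aligned); 14..16  -- tail padding (2B); sizeof = 16, alignof = 4
0..1  size  (1B, 1-aligned)
1..2  signature  (1B, 1-aligned)
2..4  crc  (2B, 2-aligned)
4..20  offset  (16B, 4-aligned)
within Node: width at 4
4 + 4 = 8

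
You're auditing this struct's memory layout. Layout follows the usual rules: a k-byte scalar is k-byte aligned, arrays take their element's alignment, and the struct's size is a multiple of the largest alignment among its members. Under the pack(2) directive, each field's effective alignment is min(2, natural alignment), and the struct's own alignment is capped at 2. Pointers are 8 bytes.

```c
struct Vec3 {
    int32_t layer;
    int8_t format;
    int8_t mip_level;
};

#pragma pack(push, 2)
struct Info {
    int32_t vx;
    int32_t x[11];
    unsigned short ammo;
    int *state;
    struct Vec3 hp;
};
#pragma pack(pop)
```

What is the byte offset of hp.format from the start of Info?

62

Vec3: @0: layer [4B, align 4] → 4; @4: format [1B, align 1] → 5; @5: mip_level [1B, align 1] → 6; +2 tail pad (align 4); size 8, align 4
@0: vx [4B, align 2] → 4
@4: x [44B, align 2] → 48
@48: ammo [2B, align 2] → 50
@50: state [8B, align 2] → 58
@58: hp [8B, align 2] → 66
within Vec3: format at 4
58 + 4 = 62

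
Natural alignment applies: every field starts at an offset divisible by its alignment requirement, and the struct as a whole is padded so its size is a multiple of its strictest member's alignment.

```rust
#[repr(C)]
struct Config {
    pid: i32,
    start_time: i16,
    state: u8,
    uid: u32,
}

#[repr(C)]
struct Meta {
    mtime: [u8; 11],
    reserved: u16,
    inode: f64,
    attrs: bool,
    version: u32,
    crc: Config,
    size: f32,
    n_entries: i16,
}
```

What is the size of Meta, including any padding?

56

Config: pid at 0 (size 4, align 4) → ends 4; start_time at 4 (size 2, align 2) → ends 6; state at 6 (size 1, align 1) → ends 7; pad 1 to align 4 for uid; uid at 8 (size 4, align 4) → ends 12; total 12 bytes, alignment 4
mtime at 0 (size 11, align 1) → ends 11
pad 1 to align 2 for reserved
reserved at 12 (size 2, align 2) → ends 14
pad 2 to align 8 for inode
inode at 16 (size 8, align 8) → ends 24
attrs at 24 (size 1, align 1) → ends 25
pad 3 to align 4 for version
version at 28 (size 4, align 4) → ends 32
crc at 32 (size 12, align 4) → ends 44
size at 44 (size 4, align 4) → ends 48
n_entries at 48 (size 2, align 2) → ends 50
tail pad 6 to reach multiple of 8
total 56 bytes, alignment 8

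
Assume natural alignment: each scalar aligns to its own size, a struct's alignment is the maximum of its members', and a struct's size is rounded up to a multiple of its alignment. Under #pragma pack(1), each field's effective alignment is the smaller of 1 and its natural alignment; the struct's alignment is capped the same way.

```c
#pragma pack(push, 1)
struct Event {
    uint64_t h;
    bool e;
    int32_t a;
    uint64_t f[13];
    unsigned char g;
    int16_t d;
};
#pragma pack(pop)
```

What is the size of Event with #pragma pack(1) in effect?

h at 0 (size 8, align 1) → ends 8
e at 8 (size 1, align 1) → ends 9
a at 9 (size 4, align 1) → ends 13
f at 13 (size 104, align 1) → ends 117
g at 117 (size 1, align 1) → ends 118
d at 118 (size 2, align 1) → ends 120
total 120 bytes, alignment 1

120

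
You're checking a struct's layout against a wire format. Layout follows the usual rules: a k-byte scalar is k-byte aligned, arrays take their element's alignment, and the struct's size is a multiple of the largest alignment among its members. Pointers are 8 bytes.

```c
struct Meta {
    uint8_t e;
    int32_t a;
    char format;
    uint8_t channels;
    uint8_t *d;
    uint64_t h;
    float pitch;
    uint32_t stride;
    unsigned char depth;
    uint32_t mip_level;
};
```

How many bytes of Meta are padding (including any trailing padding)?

e at 0 (size 1, align 1) → ends 1
pad 3 to align 4 for a
a at 4 (size 4, align 4) → ends 8
format at 8 (size 1, align 1) → ends 9
channels at 9 (size 1, align 1) → ends 10
pad 6 to align 8 for d
d at 16 (size 8, align 8) → ends 24
h at 24 (size 8, align 8) → ends 32
pitch at 32 (size 4, align 4) → ends 36
stride at 36 (size 4, align 4) → ends 40
depth at 40 (size 1, align 1) → ends 41
pad 3 to align 4 for mip_level
mip_level at 44 (size 4, align 4) → ends 48
total 48 bytes, alignment 8
data bytes 36, size 48 → padding 12

12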